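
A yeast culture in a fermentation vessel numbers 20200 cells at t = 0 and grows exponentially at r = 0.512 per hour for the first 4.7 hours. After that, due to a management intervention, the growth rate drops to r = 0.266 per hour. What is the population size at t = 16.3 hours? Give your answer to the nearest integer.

4903393 cells

Phase 1: N(4.7) = 20200·e^(0.512×4.7) = 20200·e^2.406 = 224098.
Phase 2 runs for 16.3 − 4.7 = 11.6 hours at r = 0.266.
N(16.3) = 224098·e^(0.266×11.6) = 224098·e^3.086 = 4.903393×10^6.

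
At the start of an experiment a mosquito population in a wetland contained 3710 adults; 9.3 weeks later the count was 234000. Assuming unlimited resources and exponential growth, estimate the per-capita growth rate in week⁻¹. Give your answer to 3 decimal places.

0.446 per week

From N(t) = N₀·e^(rt): e^(r·9.3) = 234000/3710 = 63.073.
r·9.3 = ln(63.073) = 4.1443, so r = 4.1443/9.3 = 0.44562.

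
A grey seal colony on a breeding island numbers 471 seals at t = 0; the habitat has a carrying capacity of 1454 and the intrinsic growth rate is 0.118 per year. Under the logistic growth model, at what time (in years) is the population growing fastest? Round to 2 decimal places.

6.24 years

Logistic growth is fastest at N = K/2 = 727.
A = (K − N₀)/N₀ = 2.087. Set K/(1 + A·e^(−rt)) = K/2 → A·e^(−rt) = 1.
e^(−0.118t) = 1/2.087 = 0.479145, so t = ln(2.087)/0.118 = 0.73575/0.118 = 6.2352.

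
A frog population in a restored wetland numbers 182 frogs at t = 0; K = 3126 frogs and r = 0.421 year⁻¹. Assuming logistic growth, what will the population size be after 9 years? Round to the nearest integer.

A = (K − N₀)/N₀ = (3126 − 182)/182 = 16.176.
N(t) = K/(1 + A·e^(−rt)) = 3126/(1 + 16.176×e^(−0.421×9)).
e^(−3.789) = 0.022618; denominator = 1 + 16.176×0.022618 = 1.3659.
N = 3126/1.3659 = 2288.65.

2289 frogs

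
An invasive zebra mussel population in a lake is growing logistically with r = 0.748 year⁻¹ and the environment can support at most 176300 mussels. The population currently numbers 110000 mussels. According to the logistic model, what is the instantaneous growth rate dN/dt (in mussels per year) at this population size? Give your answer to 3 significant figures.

30900 mussels per year

dN/dt = rN(1 − N/K) = 0.748 × 110000 × (1 − 110000/176300).
1 − 110000/176300 = 0.37606; dN/dt = 0.748 × 110000 × 0.37606 = 30943.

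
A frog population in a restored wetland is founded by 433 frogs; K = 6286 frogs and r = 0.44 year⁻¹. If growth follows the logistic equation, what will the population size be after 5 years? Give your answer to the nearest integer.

2517 frogs

A = (K − N₀)/N₀ = (6286 − 433)/433 = 13.517.
N(t) = K/(1 + A·e^(−rt)) = 6286/(1 + 13.517×e^(−0.44×5)).
e^(−2.2) = 0.1108; denominator = 1 + 13.517×0.1108 = 2.4978.
N = 6286/2.4978 = 2516.65.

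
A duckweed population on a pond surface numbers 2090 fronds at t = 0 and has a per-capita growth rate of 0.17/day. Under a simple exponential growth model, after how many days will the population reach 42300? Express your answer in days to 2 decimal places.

17.69 days

Set N₀·e^(rt) = 42300: e^(0.17·t) = 42300/2090 = 20.239.
0.17·t = ln(20.239) = 3.0076, so t = 3.0076/0.17 = 17.692.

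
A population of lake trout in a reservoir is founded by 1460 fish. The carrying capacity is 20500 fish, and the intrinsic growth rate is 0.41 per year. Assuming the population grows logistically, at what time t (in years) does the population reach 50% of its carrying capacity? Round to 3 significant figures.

6.26 years

A = (K − N₀)/N₀ = (20500 − 1460)/1460 = 13.041.
Solve 20500/(1 + 13.041·e^(−0.41t)) = 10250: 1 + 13.041·e^(−0.41t) = 2, so e^(−0.41t) = 0.0766807.
−0.41·t = ln(0.0766807) = -2.5681, so t = 2.5681/0.41 = 6.2637.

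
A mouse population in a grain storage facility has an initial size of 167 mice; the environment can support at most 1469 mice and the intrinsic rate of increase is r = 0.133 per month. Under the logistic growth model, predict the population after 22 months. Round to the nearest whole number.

1036 mice

A = (K − N₀)/N₀ = (1469 − 167)/167 = 7.7964.
N(t) = K/(1 + A·e^(−rt)) = 1469/(1 + 7.7964×e^(−0.133×22)).
e^(−2.926) = 0.053611; denominator = 1 + 7.7964×0.053611 = 1.418.
N = 1469/1.418 = 1035.99.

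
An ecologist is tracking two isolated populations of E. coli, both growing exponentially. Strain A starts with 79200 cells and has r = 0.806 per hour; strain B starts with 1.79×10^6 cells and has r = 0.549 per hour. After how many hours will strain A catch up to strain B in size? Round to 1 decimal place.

Set 79200·e^(0.806t) = 1.79×10^6·e^(0.549t).
e^((0.806 − 0.549)t) = 1.79×10^6/79200 → e^(0.257·t) = 22.601.
0.257·t = ln(22.601) = 3.118, so t = 3.118/0.257 = 12.132.

12.1 hours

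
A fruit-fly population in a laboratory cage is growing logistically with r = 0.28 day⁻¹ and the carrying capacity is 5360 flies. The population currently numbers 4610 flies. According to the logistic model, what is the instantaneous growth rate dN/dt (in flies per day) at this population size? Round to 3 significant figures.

181 flies per day

dN/dt = rN(1 − N/K) = 0.28 × 4610 × (1 − 4610/5360).
1 − 4610/5360 = 0.13993; dN/dt = 0.28 × 4610 × 0.13993 = 180.62.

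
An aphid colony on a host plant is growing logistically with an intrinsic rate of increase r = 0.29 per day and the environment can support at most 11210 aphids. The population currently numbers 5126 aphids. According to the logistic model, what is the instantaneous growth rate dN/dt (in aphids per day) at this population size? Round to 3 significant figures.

dN/dt = rN(1 − N/K) = 0.29 × 5126 × (1 − 5126/11210).
1 − 5126/11210 = 0.54273; dN/dt = 0.29 × 5126 × 0.54273 = 806.79.

807 aphids per day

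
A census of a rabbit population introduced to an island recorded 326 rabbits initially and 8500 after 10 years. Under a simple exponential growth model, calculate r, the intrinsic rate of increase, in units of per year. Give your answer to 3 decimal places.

From N(t) = N₀·e^(rt): e^(r·10) = 8500/326 = 26.074.
r·10 = ln(26.074) = 3.2609, so r = 3.2609/10 = 0.32609.

0.326 per year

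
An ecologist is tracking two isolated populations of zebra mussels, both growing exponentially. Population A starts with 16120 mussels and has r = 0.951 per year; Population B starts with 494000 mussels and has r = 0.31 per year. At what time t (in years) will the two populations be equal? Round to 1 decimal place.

Set 16120·e^(0.951t) = 494000·e^(0.31t).
e^((0.951 − 0.31)t) = 494000/16120 → e^(0.641·t) = 30.645.
0.641·t = ln(30.645) = 3.4225, so t = 3.4225/0.641 = 5.3393.

5.3 years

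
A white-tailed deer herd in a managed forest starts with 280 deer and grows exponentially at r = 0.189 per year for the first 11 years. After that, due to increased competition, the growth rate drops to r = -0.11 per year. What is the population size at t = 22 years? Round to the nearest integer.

Phase 1: N(11) = 280·e^(0.189×11) = 280·e^2.079 = 2239.01.
Phase 2 runs for 22 − 11 = 11 years at r = -0.11.
N(22) = 2239.01·e^(-0.11×11) = 2239.01·e^-1.21 = 667.667.

668 deer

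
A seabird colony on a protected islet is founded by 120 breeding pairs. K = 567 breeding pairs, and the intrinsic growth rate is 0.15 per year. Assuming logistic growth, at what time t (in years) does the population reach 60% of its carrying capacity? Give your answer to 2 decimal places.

A = (K − N₀)/N₀ = (567 − 120)/120 = 3.725.
Solve 567/(1 + 3.725·e^(−0.15t)) = 340.2: 1 + 3.725·e^(−0.15t) = 1.6667, so e^(−0.15t) = 0.178971.
−0.15·t = ln(0.178971) = -1.7205, so t = 1.7205/0.15 = 11.47.

11.47 years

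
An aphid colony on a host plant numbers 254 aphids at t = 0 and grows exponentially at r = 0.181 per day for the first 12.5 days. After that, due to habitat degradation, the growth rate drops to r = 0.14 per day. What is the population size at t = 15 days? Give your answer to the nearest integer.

3463 aphids

Phase 1: N(12.5) = 254·e^(0.181×12.5) = 254·e^2.262 = 2440.2.
Phase 2 runs for 15 − 12.5 = 2.5 days at r = 0.14.
N(15) = 2440.2·e^(0.14×2.5) = 2440.2·e^0.35 = 3462.81.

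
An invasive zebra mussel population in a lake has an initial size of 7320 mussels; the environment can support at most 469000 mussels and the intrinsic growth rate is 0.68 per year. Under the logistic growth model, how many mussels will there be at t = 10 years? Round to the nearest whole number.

A = (K − N₀)/N₀ = (469000 − 7320)/7320 = 63.071.
N(t) = K/(1 + A·e^(−rt)) = 469000/(1 + 63.071×e^(−0.68×10)).
e^(−6.8) = 0.0011138; denominator = 1 + 63.071×0.0011138 = 1.0702.
N = 469000/1.0702 = 438217.

438217 mussels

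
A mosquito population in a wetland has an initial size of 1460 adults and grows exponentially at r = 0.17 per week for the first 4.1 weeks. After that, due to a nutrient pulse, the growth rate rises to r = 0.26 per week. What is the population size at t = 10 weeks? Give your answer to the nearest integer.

Phase 1: N(4.1) = 1460·e^(0.17×4.1) = 1460·e^0.697 = 2931.27.
Phase 2 runs for 10 − 4.1 = 5.9 weeks at r = 0.26.
N(10) = 2931.27·e^(0.26×5.9) = 2931.27·e^1.534 = 13591.4.

13591 adults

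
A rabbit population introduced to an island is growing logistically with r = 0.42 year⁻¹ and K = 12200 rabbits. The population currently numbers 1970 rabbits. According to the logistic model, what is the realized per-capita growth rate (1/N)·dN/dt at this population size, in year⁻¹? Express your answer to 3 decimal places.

(1/N)·dN/dt = r(1 − N/K) = 0.42 × (1 − 1970/12200).
= 0.42 × 0.83852 = 0.35218.

0.352 per year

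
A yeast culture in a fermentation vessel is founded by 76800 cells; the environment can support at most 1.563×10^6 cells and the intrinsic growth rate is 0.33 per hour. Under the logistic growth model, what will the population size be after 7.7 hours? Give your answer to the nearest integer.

A = (K − N₀)/N₀ = (1.563×10^6 − 76800)/76800 = 19.352.
N(t) = K/(1 + A·e^(−rt)) = 1.563×10^6/(1 + 19.352×e^(−0.33×7.7)).
e^(−2.541) = 0.078788; denominator = 1 + 19.352×0.078788 = 2.5247.
N = 1.563×10^6/2.5247 = 619093.

619093 cells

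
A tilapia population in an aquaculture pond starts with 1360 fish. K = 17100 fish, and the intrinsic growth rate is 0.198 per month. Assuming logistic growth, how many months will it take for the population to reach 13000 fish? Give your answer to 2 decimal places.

18.20 months

A = (K − N₀)/N₀ = (17100 − 1360)/1360 = 11.574.
Solve 17100/(1 + 11.574·e^(−0.198t)) = 13000: 1 + 11.574·e^(−0.198t) = 1.3154, so e^(−0.198t) = 0.0272505.
−0.198·t = ln(0.0272505) = -3.6027, so t = 3.6027/0.198 = 18.195.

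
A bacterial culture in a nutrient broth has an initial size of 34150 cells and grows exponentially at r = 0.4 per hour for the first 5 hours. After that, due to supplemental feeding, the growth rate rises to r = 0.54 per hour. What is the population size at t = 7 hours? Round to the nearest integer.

Phase 1: N(5) = 34150·e^(0.4×5) = 34150·e^2 = 252336.
Phase 2 runs for 7 − 5 = 2 hours at r = 0.54.
N(7) = 252336·e^(0.54×2) = 252336·e^1.08 = 743049.

743049 cells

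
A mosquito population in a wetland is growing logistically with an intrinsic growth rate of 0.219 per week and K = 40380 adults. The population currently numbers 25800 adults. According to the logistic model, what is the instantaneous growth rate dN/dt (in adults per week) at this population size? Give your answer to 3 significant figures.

2040 adults per week

dN/dt = rN(1 − N/K) = 0.219 × 25800 × (1 − 25800/40380).
1 − 25800/40380 = 0.36107; dN/dt = 0.219 × 25800 × 0.36107 = 2040.1.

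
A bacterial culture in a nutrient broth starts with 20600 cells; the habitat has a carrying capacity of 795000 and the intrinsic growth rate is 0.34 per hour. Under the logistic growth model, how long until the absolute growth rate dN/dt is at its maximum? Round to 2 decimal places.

10.67 hours

Logistic growth is fastest at N = K/2 = 397500.
A = (K − N₀)/N₀ = 37.592. Set K/(1 + A·e^(−rt)) = K/2 → A·e^(−rt) = 1.
e^(−0.34t) = 1/37.592 = 0.0266012, so t = ln(37.592)/0.34 = 3.6268/0.34 = 10.667.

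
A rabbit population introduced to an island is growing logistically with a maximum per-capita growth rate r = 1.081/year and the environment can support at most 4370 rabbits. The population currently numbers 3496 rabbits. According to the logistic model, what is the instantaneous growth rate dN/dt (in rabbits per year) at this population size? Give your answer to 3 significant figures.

756 rabbits per year

dN/dt = rN(1 − N/K) = 1.081 × 3496 × (1 − 3496/4370).
1 − 3496/4370 = 0.2; dN/dt = 1.081 × 3496 × 0.2 = 755.84.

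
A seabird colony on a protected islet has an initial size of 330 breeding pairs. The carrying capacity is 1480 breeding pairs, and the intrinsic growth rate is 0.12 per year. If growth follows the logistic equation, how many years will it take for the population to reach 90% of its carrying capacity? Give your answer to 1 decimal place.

28.7 years

A = (K − N₀)/N₀ = (1480 − 330)/330 = 3.4848.
Solve 1480/(1 + 3.4848·e^(−0.12t)) = 1332: 1 + 3.4848·e^(−0.12t) = 1.1111, so e^(−0.12t) = 0.0318841.
−0.12·t = ln(0.0318841) = -3.4456, so t = 3.4456/0.12 = 28.714.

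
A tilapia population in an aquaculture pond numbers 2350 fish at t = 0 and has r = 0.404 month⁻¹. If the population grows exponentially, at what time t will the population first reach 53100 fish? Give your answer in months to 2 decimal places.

Set N₀·e^(rt) = 53100: e^(0.404·t) = 53100/2350 = 22.596.
0.404·t = ln(22.596) = 3.1178, so t = 3.1178/0.404 = 7.7172.

7.72 months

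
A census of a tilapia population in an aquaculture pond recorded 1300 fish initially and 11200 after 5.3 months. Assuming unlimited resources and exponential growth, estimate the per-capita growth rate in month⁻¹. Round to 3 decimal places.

From N(t) = N₀·e^(rt): e^(r·5.3) = 11200/1300 = 8.6154.
r·5.3 = ln(8.6154) = 2.1535, so r = 2.1535/5.3 = 0.40633.

0.406 per month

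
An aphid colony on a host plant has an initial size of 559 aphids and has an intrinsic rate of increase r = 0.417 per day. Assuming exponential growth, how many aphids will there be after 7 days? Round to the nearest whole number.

N(t) = N₀·e^(rt) = 559 × e^(0.417×7) = 559 × e^2.919.
e^2.919 ≈ 18.523, so N ≈ 559 × 18.523 = 10354.2.

10354 aphids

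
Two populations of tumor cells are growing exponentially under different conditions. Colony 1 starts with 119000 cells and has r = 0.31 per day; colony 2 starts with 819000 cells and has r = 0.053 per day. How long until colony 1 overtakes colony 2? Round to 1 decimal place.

Set 119000·e^(0.31t) = 819000·e^(0.053t).
e^((0.31 − 0.053)t) = 819000/119000 → e^(0.257·t) = 6.8824.
0.257·t = ln(6.8824) = 1.929, so t = 1.929/0.257 = 7.5057.

7.5 days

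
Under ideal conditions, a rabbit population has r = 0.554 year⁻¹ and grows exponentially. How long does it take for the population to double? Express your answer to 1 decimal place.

1.3 years

Doubling time t_d = ln(2)/r = 0.6931/0.554 = 1.2512.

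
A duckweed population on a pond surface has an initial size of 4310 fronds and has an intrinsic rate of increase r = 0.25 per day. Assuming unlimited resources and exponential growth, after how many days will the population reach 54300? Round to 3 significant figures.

Set N₀·e^(rt) = 54300: e^(0.25·t) = 54300/4310 = 12.599.
0.25·t = ln(12.599) = 2.5336, so t = 2.5336/0.25 = 10.134.

10.1 days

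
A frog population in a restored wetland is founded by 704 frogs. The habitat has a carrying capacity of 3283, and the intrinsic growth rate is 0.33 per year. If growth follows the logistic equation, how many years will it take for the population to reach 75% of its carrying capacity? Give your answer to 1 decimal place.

7.3 years

A = (K − N₀)/N₀ = (3283 − 704)/704 = 3.6634.
Solve 3283/(1 + 3.6634·e^(−0.33t)) = 2462.25: 1 + 3.6634·e^(−0.33t) = 1.3333, so e^(−0.33t) = 0.0909913.
−0.33·t = ln(0.0909913) = -2.397, so t = 2.397/0.33 = 7.2636.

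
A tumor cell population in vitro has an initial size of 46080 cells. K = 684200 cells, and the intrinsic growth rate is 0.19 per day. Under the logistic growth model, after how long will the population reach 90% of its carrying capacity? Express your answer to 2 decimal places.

A = (K − N₀)/N₀ = (684200 − 46080)/46080 = 13.848.
Solve 684200/(1 + 13.848·e^(−0.19t)) = 615780: 1 + 13.848·e^(−0.19t) = 1.1111, so e^(−0.19t) = 0.00802357.
−0.19·t = ln(0.00802357) = -4.8254, so t = 4.8254/0.19 = 25.397.

25.40 days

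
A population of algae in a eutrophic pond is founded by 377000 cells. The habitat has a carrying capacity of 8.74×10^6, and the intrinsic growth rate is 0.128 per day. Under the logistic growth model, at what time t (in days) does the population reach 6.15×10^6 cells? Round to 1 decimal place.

31.0 days

A = (K − N₀)/N₀ = (8.74×10^6 − 377000)/377000 = 22.183.
Solve 8.74×10^6/(1 + 22.183·e^(−0.128t)) = 6.15×10^6: 1 + 22.183·e^(−0.128t) = 1.4211, so e^(−0.128t) = 0.0189847.
−0.128·t = ln(0.0189847) = -3.9641, so t = 3.9641/0.128 = 30.97.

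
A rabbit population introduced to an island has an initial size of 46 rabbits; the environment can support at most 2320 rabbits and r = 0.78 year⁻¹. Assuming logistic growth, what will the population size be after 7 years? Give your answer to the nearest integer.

1917 rabbits

A = (K − N₀)/N₀ = (2320 − 46)/46 = 49.435.
N(t) = K/(1 + A·e^(−rt)) = 2320/(1 + 49.435×e^(−0.78×7)).
e^(−5.46) = 0.0042536; denominator = 1 + 49.435×0.0042536 = 1.2103.
N = 2320/1.2103 = 1916.92.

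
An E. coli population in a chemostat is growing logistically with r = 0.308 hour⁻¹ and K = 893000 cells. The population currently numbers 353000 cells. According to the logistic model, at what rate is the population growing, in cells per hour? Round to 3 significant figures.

dN/dt = rN(1 − N/K) = 0.308 × 353000 × (1 − 353000/893000).
1 − 353000/893000 = 0.6047; dN/dt = 0.308 × 353000 × 0.6047 = 65746.

65700 cells per hour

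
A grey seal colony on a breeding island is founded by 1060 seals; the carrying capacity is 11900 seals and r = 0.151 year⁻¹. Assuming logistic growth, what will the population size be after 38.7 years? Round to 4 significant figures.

11560 seals

A = (K − N₀)/N₀ = (11900 − 1060)/1060 = 10.226.
N(t) = K/(1 + A·e^(−rt)) = 11900/(1 + 10.226×e^(−0.151×38.7)).
e^(−5.844) = 0.0028981; denominator = 1 + 10.226×0.0028981 = 1.0296.
N = 11900/1.0296 = 11557.5.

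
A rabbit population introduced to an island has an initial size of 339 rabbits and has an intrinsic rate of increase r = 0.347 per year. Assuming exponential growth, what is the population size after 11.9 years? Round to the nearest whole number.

21064 rabbits

N(t) = N₀·e^(rt) = 339 × e^(0.347×11.9) = 339 × e^4.129.
e^4.129 ≈ 62.134, so N ≈ 339 × 62.134 = 21063.6.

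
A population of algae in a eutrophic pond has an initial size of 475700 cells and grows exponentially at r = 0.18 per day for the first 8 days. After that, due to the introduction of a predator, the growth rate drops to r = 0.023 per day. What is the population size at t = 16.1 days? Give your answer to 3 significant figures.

Phase 1: N(8) = 475700·e^(0.18×8) = 475700·e^1.44 = 2.007785×10^6.
Phase 2 runs for 16.1 − 8 = 8.1 days at r = 0.023.
N(16.1) = 2.007785×10^6·e^(0.023×8.1) = 2.007785×10^6·e^0.1863 = 2.418947×10^6.

2420000 cells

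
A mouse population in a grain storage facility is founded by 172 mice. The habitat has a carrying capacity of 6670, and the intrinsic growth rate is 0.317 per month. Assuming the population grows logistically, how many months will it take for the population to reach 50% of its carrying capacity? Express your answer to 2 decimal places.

A = (K − N₀)/N₀ = (6670 − 172)/172 = 37.779.
Solve 6670/(1 + 37.779·e^(−0.317t)) = 3335: 1 + 37.779·e^(−0.317t) = 2, so e^(−0.317t) = 0.0264697.
−0.317·t = ln(0.0264697) = -3.6318, so t = 3.6318/0.317 = 11.457.

11.46 months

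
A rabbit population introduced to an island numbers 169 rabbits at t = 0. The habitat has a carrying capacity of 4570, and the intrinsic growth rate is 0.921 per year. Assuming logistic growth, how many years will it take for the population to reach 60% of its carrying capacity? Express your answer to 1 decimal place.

A = (K − N₀)/N₀ = (4570 − 169)/169 = 26.041.
Solve 4570/(1 + 26.041·e^(−0.921t)) = 2742: 1 + 26.041·e^(−0.921t) = 1.6667, so e^(−0.921t) = 0.0256002.
−0.921·t = ln(0.0256002) = -3.6652, so t = 3.6652/0.921 = 3.9795.

4.0 years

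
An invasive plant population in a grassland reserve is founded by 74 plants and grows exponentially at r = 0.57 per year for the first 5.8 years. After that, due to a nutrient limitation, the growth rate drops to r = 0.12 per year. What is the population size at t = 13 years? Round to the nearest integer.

Phase 1: N(5.8) = 74·e^(0.57×5.8) = 74·e^3.306 = 2018.41.
Phase 2 runs for 13 − 5.8 = 7.2 years at r = 0.12.
N(13) = 2018.41·e^(0.12×7.2) = 2018.41·e^0.864 = 4788.94.

4789 plants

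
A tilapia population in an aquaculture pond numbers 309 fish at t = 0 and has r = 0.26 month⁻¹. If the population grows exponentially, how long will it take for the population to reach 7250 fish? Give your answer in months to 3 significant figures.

12.1 months

Set N₀·e^(rt) = 7250: e^(0.26·t) = 7250/309 = 23.463.
0.26·t = ln(23.463) = 3.1554, so t = 3.1554/0.26 = 12.136.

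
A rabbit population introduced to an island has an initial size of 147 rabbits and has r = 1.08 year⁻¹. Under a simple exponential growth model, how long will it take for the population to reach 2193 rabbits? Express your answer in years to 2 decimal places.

Set N₀·e^(rt) = 2193: e^(1.08·t) = 2193/147 = 14.918.
1.08·t = ln(14.918) = 2.7026, so t = 2.7026/1.08 = 2.5024.

2.50 years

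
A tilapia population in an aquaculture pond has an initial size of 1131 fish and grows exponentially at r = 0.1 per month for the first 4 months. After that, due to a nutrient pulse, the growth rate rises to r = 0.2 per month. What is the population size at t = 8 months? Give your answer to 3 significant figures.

Phase 1: N(4) = 1131·e^(0.1×4) = 1131·e^0.4 = 1687.25.
Phase 2 runs for 8 − 4 = 4 months at r = 0.2.
N(8) = 1687.25·e^(0.2×4) = 1687.25·e^0.8 = 3755.05.

3760 fish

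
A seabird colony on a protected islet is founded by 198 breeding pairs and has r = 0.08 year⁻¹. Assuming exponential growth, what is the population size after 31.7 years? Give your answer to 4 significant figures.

N(t) = N₀·e^(rt) = 198 × e^(0.08×31.7) = 198 × e^2.536.
e^2.536 ≈ 12.629, so N ≈ 198 × 12.629 = 2500.55.

2501 breeding pairs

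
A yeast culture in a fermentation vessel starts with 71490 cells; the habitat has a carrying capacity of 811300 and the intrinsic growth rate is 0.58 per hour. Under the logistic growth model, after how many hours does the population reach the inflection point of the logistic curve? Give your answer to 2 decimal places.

4.03 hours

Logistic growth is fastest at N = K/2 = 405650.
A = (K − N₀)/N₀ = 10.348. Set K/(1 + A·e^(−rt)) = K/2 → A·e^(−rt) = 1.
e^(−0.58t) = 1/10.348 = 0.0966329, so t = ln(10.348)/0.58 = 2.3368/0.58 = 4.029.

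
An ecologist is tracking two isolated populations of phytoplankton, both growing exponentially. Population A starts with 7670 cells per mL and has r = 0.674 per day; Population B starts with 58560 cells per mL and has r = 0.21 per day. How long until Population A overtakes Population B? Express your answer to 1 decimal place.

Set 7670·e^(0.674t) = 58560·e^(0.21t).
e^((0.674 − 0.21)t) = 58560/7670 → e^(0.464·t) = 7.6349.
0.464·t = ln(7.6349) = 2.0327, so t = 2.0327/0.464 = 4.3809.

4.4 days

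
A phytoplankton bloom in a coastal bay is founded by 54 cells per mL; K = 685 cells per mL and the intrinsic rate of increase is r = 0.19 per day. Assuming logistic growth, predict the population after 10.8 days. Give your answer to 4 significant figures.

A = (K − N₀)/N₀ = (685 − 54)/54 = 11.685.
N(t) = K/(1 + A·e^(−rt)) = 685/(1 + 11.685×e^(−0.19×10.8)).
e^(−2.052) = 0.12848; denominator = 1 + 11.685×0.12848 = 2.5013.
N = 685/2.5013 = 273.859.

273.9 cells per mL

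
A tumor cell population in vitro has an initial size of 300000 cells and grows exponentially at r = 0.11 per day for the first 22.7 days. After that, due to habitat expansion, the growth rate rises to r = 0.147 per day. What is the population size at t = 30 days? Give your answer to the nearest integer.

Phase 1: N(22.7) = 300000·e^(0.11×22.7) = 300000·e^2.497 = 3.6438×10^6.
Phase 2 runs for 30 − 22.7 = 7.3 days at r = 0.147.
N(30) = 3.6438×10^6·e^(0.147×7.3) = 3.6438×10^6·e^1.073 = 1.065604×10^7.

10656043 cells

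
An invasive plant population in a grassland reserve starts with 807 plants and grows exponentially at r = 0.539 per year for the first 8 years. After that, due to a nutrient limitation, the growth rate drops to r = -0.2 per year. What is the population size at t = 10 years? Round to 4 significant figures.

40350 plants

Phase 1: N(8) = 807·e^(0.539×8) = 807·e^4.312 = 60193.7.
Phase 2 runs for 10 − 8 = 2 years at r = -0.2.
N(10) = 60193.7·e^(-0.2×2) = 60193.7·e^-0.4 = 40349.1.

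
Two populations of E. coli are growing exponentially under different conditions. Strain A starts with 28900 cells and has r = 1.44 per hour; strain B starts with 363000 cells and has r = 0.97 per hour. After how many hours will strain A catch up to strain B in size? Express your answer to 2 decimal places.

Set 28900·e^(1.44t) = 363000·e^(0.97t).
e^((1.44 − 0.97)t) = 363000/28900 → e^(0.47·t) = 12.561.
0.47·t = ln(12.561) = 2.5306, so t = 2.5306/0.47 = 5.3842.

5.38 hours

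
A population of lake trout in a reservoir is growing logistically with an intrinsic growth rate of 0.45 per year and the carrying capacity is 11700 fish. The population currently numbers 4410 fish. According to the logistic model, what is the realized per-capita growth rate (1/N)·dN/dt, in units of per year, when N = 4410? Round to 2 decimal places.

0.28 per year

(1/N)·dN/dt = r(1 − N/K) = 0.45 × (1 − 4410/11700).
= 0.45 × 0.62308 = 0.28038.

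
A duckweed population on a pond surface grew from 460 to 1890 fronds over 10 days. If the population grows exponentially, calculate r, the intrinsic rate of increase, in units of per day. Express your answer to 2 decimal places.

0.14 per day

From N(t) = N₀·e^(rt): e^(r·10) = 1890/460 = 4.1087.
r·10 = ln(4.1087) = 1.4131, so r = 1.4131/10 = 0.14131.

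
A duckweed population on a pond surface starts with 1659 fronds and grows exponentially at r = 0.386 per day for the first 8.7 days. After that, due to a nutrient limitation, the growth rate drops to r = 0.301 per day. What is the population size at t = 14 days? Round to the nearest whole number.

235030 fronds

Phase 1: N(8.7) = 1659·e^(0.386×8.7) = 1659·e^3.358 = 47675.4.
Phase 2 runs for 14 − 8.7 = 5.3 days at r = 0.301.
N(14) = 47675.4·e^(0.301×5.3) = 47675.4·e^1.595 = 235030.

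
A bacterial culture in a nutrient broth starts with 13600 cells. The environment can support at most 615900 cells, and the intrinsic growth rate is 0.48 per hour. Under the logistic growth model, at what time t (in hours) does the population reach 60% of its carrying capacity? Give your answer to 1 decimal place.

8.7 hours

A = (K − N₀)/N₀ = (615900 − 13600)/13600 = 44.287.
Solve 615900/(1 + 44.287·e^(−0.48t)) = 369540: 1 + 44.287·e^(−0.48t) = 1.6667, so e^(−0.48t) = 0.0150534.
−0.48·t = ln(0.0150534) = -4.1962, so t = 4.1962/0.48 = 8.742.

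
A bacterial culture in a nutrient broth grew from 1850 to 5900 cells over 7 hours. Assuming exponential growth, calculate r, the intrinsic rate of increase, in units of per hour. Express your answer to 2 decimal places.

0.17 per hour

From N(t) = N₀·e^(rt): e^(r·7) = 5900/1850 = 3.1892.
r·7 = ln(3.1892) = 1.1598, so r = 1.1598/7 = 0.16568.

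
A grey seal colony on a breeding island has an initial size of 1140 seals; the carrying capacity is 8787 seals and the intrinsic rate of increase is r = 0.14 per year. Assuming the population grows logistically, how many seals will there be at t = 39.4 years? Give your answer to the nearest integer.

A = (K − N₀)/N₀ = (8787 − 1140)/1140 = 6.7079.
N(t) = K/(1 + A·e^(−rt)) = 8787/(1 + 6.7079×e^(−0.14×39.4)).
e^(−5.516) = 0.0040219; denominator = 1 + 6.7079×0.0040219 = 1.027.
N = 8787/1.027 = 8556.17.

8556 seals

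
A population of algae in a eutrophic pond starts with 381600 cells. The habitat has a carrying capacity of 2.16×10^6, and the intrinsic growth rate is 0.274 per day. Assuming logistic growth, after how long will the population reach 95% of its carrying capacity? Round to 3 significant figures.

A = (K − N₀)/N₀ = (2.16×10^6 − 381600)/381600 = 4.6604.
Solve 2.16×10^6/(1 + 4.6604·e^(−0.274t)) = 2.052×10^6: 1 + 4.6604·e^(−0.274t) = 1.0526, so e^(−0.274t) = 0.0112934.
−0.274·t = ln(0.0112934) = -4.4835, so t = 4.4835/0.274 = 16.363.

16.4 days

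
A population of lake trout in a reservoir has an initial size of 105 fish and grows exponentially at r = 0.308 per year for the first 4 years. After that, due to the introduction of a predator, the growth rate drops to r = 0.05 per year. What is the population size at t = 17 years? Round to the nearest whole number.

Phase 1: N(4) = 105·e^(0.308×4) = 105·e^1.232 = 359.948.
Phase 2 runs for 17 − 4 = 13 years at r = 0.05.
N(17) = 359.948·e^(0.05×13) = 359.948·e^0.65 = 689.496.

689 fish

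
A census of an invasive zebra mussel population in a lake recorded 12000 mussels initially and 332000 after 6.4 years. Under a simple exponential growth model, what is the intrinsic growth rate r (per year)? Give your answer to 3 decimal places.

From N(t) = N₀·e^(rt): e^(r·6.4) = 332000/12000 = 27.667.
r·6.4 = ln(27.667) = 3.3202, so r = 3.3202/6.4 = 0.51879.

0.519 per year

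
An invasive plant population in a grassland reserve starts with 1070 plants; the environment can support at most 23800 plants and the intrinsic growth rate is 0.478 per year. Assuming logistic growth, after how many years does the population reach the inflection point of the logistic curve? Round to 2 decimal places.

Logistic growth is fastest at N = K/2 = 11900.
A = (K − N₀)/N₀ = 21.243. Set K/(1 + A·e^(−rt)) = K/2 → A·e^(−rt) = 1.
e^(−0.478t) = 1/21.243 = 0.0470744, so t = ln(21.243)/0.478 = 3.056/0.478 = 6.3934.

6.39 years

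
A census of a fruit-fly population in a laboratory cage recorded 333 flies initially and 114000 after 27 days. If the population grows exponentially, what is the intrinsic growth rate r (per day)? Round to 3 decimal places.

From N(t) = N₀·e^(rt): e^(r·27) = 114000/333 = 342.34.
r·27 = ln(342.34) = 5.8358, so r = 5.8358/27 = 0.21614.

0.216 per day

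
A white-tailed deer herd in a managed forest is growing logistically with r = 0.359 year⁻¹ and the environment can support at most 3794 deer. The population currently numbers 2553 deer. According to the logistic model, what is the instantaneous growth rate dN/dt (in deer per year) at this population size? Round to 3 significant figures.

dN/dt = rN(1 − N/K) = 0.359 × 2553 × (1 − 2553/3794).
1 − 2553/3794 = 0.3271; dN/dt = 0.359 × 2553 × 0.3271 = 299.79.

300 deer per year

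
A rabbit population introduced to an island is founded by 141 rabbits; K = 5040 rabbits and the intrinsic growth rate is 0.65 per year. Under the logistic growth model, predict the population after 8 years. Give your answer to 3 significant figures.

A = (K − N₀)/N₀ = (5040 − 141)/141 = 34.745.
N(t) = K/(1 + A·e^(−rt)) = 5040/(1 + 34.745×e^(−0.65×8)).
e^(−5.2) = 0.0055166; denominator = 1 + 34.745×0.0055166 = 1.1917.
N = 5040/1.1917 = 4229.35.

4230 rabbits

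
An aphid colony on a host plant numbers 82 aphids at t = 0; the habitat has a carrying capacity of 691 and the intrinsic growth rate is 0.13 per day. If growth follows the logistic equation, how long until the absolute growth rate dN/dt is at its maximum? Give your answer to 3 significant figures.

Logistic growth is fastest at N = K/2 = 345.5.
A = (K − N₀)/N₀ = 7.4268. Set K/(1 + A·e^(−rt)) = K/2 → A·e^(−rt) = 1.
e^(−0.13t) = 1/7.4268 = 0.134647, so t = ln(7.4268)/0.13 = 2.0051/0.13 = 15.424.

15.4 days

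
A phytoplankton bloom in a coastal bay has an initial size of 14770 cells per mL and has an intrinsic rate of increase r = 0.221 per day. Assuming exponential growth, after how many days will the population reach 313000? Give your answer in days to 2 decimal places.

13.82 days

Set N₀·e^(rt) = 313000: e^(0.221·t) = 313000/14770 = 21.192.
0.221·t = ln(21.192) = 3.0536, so t = 3.0536/0.221 = 13.817.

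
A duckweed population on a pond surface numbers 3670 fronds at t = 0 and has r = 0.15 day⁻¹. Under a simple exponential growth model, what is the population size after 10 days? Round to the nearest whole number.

N(t) = N₀·e^(rt) = 3670 × e^(0.15×10) = 3670 × e^1.5.
e^1.5 ≈ 4.4817, so N ≈ 3670 × 4.4817 = 16447.8.

16448 fronds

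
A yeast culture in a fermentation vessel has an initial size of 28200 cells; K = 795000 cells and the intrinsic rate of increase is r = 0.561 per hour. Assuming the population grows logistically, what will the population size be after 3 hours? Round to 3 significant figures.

131000 cells

A = (K − N₀)/N₀ = (795000 − 28200)/28200 = 27.191.
N(t) = K/(1 + A·e^(−rt)) = 795000/(1 + 27.191×e^(−0.561×3)).
e^(−1.683) = 0.18582; denominator = 1 + 27.191×0.18582 = 6.0526.
N = 795000/6.0526 = 131348.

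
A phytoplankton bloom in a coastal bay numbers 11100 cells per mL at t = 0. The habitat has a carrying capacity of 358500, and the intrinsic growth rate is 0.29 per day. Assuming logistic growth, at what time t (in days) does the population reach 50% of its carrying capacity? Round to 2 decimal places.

11.87 days

A = (K − N₀)/N₀ = (358500 − 11100)/11100 = 31.297.
Solve 358500/(1 + 31.297·e^(−0.29t)) = 179250: 1 + 31.297·e^(−0.29t) = 2, so e^(−0.29t) = 0.0319516.
−0.29·t = ln(0.0319516) = -3.4435, so t = 3.4435/0.29 = 11.874.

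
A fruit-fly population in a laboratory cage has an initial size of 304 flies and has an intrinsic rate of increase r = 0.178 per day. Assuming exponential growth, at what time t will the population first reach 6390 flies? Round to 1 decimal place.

17.1 days

Set N₀·e^(rt) = 6390: e^(0.178·t) = 6390/304 = 21.02.
0.178·t = ln(21.02) = 3.0455, so t = 3.0455/0.178 = 17.109.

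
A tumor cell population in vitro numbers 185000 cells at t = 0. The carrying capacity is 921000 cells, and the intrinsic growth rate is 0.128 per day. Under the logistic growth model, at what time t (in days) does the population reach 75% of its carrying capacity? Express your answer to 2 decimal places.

19.37 days

A = (K − N₀)/N₀ = (921000 − 185000)/185000 = 3.9784.
Solve 921000/(1 + 3.9784·e^(−0.128t)) = 690750: 1 + 3.9784·e^(−0.128t) = 1.3333, so e^(−0.128t) = 0.0837862.
−0.128·t = ln(0.0837862) = -2.4795, so t = 2.4795/0.128 = 19.371.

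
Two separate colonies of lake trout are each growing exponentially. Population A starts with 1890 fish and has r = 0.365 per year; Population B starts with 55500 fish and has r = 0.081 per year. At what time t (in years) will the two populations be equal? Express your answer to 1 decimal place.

11.9 years

Set 1890·e^(0.365t) = 55500·e^(0.081t).
e^((0.365 − 0.081)t) = 55500/1890 → e^(0.284·t) = 29.365.
0.284·t = ln(29.365) = 3.3798, so t = 3.3798/0.284 = 11.901.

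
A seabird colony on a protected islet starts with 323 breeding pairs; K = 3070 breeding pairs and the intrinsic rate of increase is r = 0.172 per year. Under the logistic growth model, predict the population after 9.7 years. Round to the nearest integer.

1179 breeding pairs

A = (K − N₀)/N₀ = (3070 − 323)/323 = 8.5046.
N(t) = K/(1 + A·e^(−rt)) = 3070/(1 + 8.5046×e^(−0.172×9.7)).
e^(−1.668) = 0.18855; denominator = 1 + 8.5046×0.18855 = 2.6035.
N = 3070/2.6035 = 1179.16.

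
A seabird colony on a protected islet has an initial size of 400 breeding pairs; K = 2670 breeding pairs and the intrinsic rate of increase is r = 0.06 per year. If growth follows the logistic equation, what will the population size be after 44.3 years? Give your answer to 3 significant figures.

A = (K − N₀)/N₀ = (2670 − 400)/400 = 5.675.
N(t) = K/(1 + A·e^(−rt)) = 2670/(1 + 5.675×e^(−0.06×44.3)).
e^(−2.658) = 0.070088; denominator = 1 + 5.675×0.070088 = 1.3978.
N = 2670/1.3978 = 1910.21.

1910 breeding pairs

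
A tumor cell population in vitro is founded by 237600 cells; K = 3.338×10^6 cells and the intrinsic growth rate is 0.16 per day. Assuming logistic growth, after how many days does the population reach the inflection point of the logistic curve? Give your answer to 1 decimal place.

16.1 days

Logistic growth is fastest at N = K/2 = 1.669×10^6.
A = (K − N₀)/N₀ = 13.049. Set K/(1 + A·e^(−rt)) = K/2 → A·e^(−rt) = 1.
e^(−0.16t) = 1/13.049 = 0.0766353, so t = ln(13.049)/0.16 = 2.5687/0.16 = 16.054.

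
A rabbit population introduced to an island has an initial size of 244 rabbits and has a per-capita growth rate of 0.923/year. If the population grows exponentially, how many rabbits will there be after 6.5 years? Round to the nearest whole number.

N(t) = N₀·e^(rt) = 244 × e^(0.923×6.5) = 244 × e^6.
e^6 ≈ 403.23, so N ≈ 244 × 403.23 = 98387.4.

98387 rabbits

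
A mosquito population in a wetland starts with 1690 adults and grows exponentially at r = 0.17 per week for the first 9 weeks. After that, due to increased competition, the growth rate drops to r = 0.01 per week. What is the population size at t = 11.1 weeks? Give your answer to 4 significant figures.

7970 adults

Phase 1: N(9) = 1690·e^(0.17×9) = 1690·e^1.53 = 7804.72.
Phase 2 runs for 11.1 − 9 = 2.1 weeks at r = 0.01.
N(11.1) = 7804.72·e^(0.01×2.1) = 7804.72·e^0.021 = 7970.35.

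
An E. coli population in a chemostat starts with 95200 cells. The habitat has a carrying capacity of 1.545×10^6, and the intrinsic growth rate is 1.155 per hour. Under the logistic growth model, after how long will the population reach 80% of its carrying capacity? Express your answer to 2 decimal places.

3.56 hours

A = (K − N₀)/N₀ = (1.545×10^6 − 95200)/95200 = 15.229.
Solve 1.545×10^6/(1 + 15.229·e^(−1.155t)) = 1.236×10^6: 1 + 15.229·e^(−1.155t) = 1.25, so e^(−1.155t) = 0.0164161.
−1.155·t = ln(0.0164161) = -4.1095, so t = 4.1095/1.155 = 3.558.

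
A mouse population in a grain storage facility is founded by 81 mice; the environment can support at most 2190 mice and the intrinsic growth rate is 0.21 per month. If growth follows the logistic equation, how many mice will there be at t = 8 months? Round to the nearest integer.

374 mice

A = (K − N₀)/N₀ = (2190 − 81)/81 = 26.037.
N(t) = K/(1 + A·e^(−rt)) = 2190/(1 + 26.037×e^(−0.21×8)).
e^(−1.68) = 0.18637; denominator = 1 + 26.037×0.18637 = 5.8526.
N = 2190/5.8526 = 374.191.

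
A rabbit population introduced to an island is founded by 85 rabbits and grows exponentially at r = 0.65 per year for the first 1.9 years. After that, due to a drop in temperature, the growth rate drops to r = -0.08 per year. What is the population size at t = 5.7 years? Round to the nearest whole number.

216 rabbits

Phase 1: N(1.9) = 85·e^(0.65×1.9) = 85·e^1.235 = 292.262.
Phase 2 runs for 5.7 − 1.9 = 3.8 years at r = -0.08.
N(5.7) = 292.262·e^(-0.08×3.8) = 292.262·e^-0.304 = 215.649.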